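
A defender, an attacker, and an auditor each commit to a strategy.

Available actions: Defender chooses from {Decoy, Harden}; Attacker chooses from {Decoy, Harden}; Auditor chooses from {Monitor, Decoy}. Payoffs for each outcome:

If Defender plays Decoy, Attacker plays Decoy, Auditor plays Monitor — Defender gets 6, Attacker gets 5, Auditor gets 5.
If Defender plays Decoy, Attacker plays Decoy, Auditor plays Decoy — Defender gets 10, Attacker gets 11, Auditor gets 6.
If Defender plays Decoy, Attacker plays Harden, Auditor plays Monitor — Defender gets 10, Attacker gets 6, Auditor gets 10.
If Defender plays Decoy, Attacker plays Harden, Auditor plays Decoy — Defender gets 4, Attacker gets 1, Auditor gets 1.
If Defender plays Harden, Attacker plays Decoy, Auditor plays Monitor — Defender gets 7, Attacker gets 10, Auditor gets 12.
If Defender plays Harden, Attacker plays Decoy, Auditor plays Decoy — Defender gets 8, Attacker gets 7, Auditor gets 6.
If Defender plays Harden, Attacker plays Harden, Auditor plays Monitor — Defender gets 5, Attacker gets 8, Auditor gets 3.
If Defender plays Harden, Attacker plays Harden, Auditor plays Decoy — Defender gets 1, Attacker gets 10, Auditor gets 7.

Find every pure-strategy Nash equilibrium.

For each player, find the best response to each opponent profile; mutual best responses are the pure NE.
Defender against (Decoy, Monitor): payoffs 6, 7 → best response Harden.
Defender against (Decoy, Decoy): payoffs 10, 8 → best response Decoy.
Defender against (Harden, Monitor): payoffs 10, 5 → best response Decoy.
Defender against (Harden, Decoy): payoffs 4, 1 → best response Decoy.
Attacker against (Decoy, Monitor): payoffs 5, 6 → best response Harden.
Attacker against (Decoy, Decoy): payoffs 11, 1 → best response Decoy.
Attacker against (Harden, Monitor): payoffs 10, 8 → best response Decoy.
Attacker against (Harden, Decoy): payoffs 7, 10 → best response Harden.
Auditor against (Decoy, Decoy): payoffs 5, 6 → best response Decoy.
Auditor against (Decoy, Harden): payoffs 10, 1 → best response Monitor.
Auditor against (Harden, Decoy): payoffs 12, 6 → best response Monitor.
Auditor against (Harden, Harden): payoffs 3, 7 → best response Decoy.
Mutual best responses: (Decoy, Decoy, Decoy); (Decoy, Harden, Monitor); (Harden, Decoy, Monitor).

(Decoy, Decoy, Decoy); (Decoy, Harden, Monitor); (Harden, Decoy, Monitor)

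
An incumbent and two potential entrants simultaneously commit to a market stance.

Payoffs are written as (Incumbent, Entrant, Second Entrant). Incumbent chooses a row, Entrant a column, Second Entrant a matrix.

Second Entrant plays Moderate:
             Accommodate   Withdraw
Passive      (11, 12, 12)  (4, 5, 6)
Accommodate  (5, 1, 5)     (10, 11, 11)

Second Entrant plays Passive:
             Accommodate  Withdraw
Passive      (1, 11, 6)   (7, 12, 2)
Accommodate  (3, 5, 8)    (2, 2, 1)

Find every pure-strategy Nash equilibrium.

(Passive, Accommodate, Moderate): Incumbent gets 11, best alternative 5; Entrant gets 12, best alternative 5; Second Entrant gets 12, best alternative 6. No profitable deviation — NE.
(Passive, Accommodate, Passive): Incumbent can switch to Accommodate (1 → 3). Not NE.
(Passive, Withdraw, Moderate): Incumbent can switch to Accommodate (4 → 10). Not NE.
(Passive, Withdraw, Passive): Second Entrant can switch to Moderate (2 → 6). Not NE.
(Accommodate, Accommodate, Moderate): Incumbent can switch to Passive (5 → 11). Not NE.
(Accommodate, Accommodate, Passive): Incumbent gets 3, best alternative 1; Entrant gets 5, best alternative 2; Second Entrant gets 8, best alternative 5. No profitable deviation — NE.
(Accommodate, Withdraw, Moderate): Incumbent gets 10, best alternative 4; Entrant gets 11, best alternative 1; Second Entrant gets 11, best alternative 1. No profitable deviation — NE.
(Accommodate, Withdraw, Passive): Incumbent can switch to Passive (2 → 7). Not NE.

(Passive, Accommodate, Moderate), (Accommodate, Accommodate, Passive), (Accommodate, Withdraw, Moderate)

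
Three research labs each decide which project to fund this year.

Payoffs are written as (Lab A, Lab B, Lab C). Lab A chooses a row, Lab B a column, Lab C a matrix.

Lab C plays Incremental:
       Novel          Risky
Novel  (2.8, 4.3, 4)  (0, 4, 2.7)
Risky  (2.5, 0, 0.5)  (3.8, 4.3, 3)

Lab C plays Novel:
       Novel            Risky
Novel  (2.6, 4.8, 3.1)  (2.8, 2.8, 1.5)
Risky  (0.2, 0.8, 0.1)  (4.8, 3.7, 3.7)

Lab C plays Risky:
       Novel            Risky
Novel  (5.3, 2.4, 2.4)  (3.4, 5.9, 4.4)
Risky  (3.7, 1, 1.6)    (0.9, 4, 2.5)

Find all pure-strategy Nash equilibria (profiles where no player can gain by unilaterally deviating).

(Novel, Novel, Incremental): Lab A gets 2.8, best alternative 2.5; Lab B gets 4.3, best alternative 4; Lab C gets 4, best alternative 3.1. No profitable deviation — NE.
(Novel, Novel, Novel): Lab C can switch to Incremental (3.1 → 4). Not NE.
(Novel, Novel, Risky): Lab B can switch to Risky (2.4 → 5.9). Not NE.
(Novel, Risky, Incremental): Lab A can switch to Risky (0 → 3.8). Not NE.
(Novel, Risky, Novel): Lab A can switch to Risky (2.8 → 4.8). Not NE.
(Novel, Risky, Risky): Lab A gets 3.4, best alternative 0.9; Lab B gets 5.9, best alternative 2.4; Lab C gets 4.4, best alternative 2.7. No profitable deviation — NE.
(Risky, Novel, Incremental): Lab A can switch to Novel (2.5 → 2.8). Not NE.
(Risky, Novel, Novel): Lab A can switch to Novel (0.2 → 2.6). Not NE.
(Risky, Novel, Risky): Lab A can switch to Novel (3.7 → 5.3). Not NE.
(Risky, Risky, Incremental): Lab C can switch to Novel (3 → 3.7). Not NE.
(Risky, Risky, Novel): Lab A gets 4.8, best alternative 2.8; Lab B gets 3.7, best alternative 0.8; Lab C gets 3.7, best alternative 3. No profitable deviation — NE.
(The remaining 1 profile has a profitable deviation by the same check.)

The pure Nash equilibria are (Novel, Novel, Incremental); (Novel, Risky, Risky); (Risky, Risky, Novel).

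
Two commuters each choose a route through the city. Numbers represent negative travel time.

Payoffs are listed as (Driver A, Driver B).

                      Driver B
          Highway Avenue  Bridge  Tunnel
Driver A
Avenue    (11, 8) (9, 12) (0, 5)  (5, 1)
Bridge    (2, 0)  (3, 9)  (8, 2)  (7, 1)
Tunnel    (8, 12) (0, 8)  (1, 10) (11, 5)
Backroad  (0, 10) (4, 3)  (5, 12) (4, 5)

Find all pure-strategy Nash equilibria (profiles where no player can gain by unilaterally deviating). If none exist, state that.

The unique pure-strategy Nash equilibrium is (Avenue, Avenue).

Driver A against Highway: payoffs 11, 2, 8, 0 → best response Avenue.
Driver A against Avenue: payoffs 9, 3, 0, 4 → best response Avenue.
Driver A against Bridge: payoffs 0, 8, 1, 5 → best response Bridge.
Driver A against Tunnel: payoffs 5, 7, 11, 4 → best response Tunnel.
Driver B against Avenue: payoffs 8, 12, 5, 1 → best response Avenue.
Driver B against Bridge: payoffs 0, 9, 2, 1 → best response Avenue.
Driver B against Tunnel: payoffs 12, 8, 10, 5 → best response Highway.
Driver B against Backroad: payoffs 10, 3, 12, 5 → best response Bridge.
Mutual best responses: (Avenue, Avenue).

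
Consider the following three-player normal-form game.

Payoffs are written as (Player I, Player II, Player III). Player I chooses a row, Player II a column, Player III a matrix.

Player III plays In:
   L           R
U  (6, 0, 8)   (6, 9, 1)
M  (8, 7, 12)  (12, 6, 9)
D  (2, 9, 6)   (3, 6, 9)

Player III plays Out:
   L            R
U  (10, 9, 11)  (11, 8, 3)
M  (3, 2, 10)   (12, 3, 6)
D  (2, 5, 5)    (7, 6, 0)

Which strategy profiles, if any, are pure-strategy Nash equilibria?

The pure Nash equilibria are (U, L, Out); (M, L, In).

Mark each player's best response to every combination of opponents' strategies; a profile where every player is best-responding is a pure Nash equilibrium.
Player I against (L, In): payoffs 6, 8, 2 → best response M.
Player I against (L, Out): payoffs 10, 3, 2 → best response U.
Player I against (R, In): payoffs 6, 12, 3 → best response M.
Player I against (R, Out): payoffs 11, 12, 7 → best response M.
Player II against (U, In): payoffs 0, 9 → best response R.
Player II against (U, Out): payoffs 9, 8 → best response L.
Player II against (M, In): payoffs 7, 6 → best response L.
Player II against (M, Out): payoffs 2, 3 → best response R.
Player II against (D, In): payoffs 9, 6 → best response L.
Player II against (D, Out): payoffs 5, 6 → best response R.
Player III against (U, L): payoffs 8, 11 → best response Out.
Player III against (U, R): payoffs 1, 3 → best response Out.
Player III against (M, L): payoffs 12, 10 → best response In.
Player III against (M, R): payoffs 9, 6 → best response In.
Player III against (D, L): payoffs 6, 5 → best response In.
Player III against (D, R): payoffs 9, 0 → best response In.
Mutual best responses: (U, L, Out); (M, L, In).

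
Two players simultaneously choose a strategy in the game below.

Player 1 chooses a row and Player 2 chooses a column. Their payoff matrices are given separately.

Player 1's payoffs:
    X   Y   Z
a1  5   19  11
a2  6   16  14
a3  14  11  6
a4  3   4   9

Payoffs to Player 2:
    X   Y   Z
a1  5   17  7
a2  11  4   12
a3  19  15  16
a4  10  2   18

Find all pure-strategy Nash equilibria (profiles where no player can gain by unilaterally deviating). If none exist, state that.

(a1, Y), (a2, Z), (a3, X)

Player 1 against X: payoffs 5, 6, 14, 3 → best response a3.
Player 1 against Y: payoffs 19, 16, 11, 4 → best response a1.
Player 1 against Z: payoffs 11, 14, 6, 9 → best response a2.
Player 2 against a1: payoffs 5, 17, 7 → best response Y.
Player 2 against a2: payoffs 11, 4, 12 → best response Z.
Player 2 against a3: payoffs 19, 15, 16 → best response X.
Player 2 against a4: payoffs 10, 2, 18 → best response Z.
Mutual best responses: (a1, Y); (a2, Z); (a3, X).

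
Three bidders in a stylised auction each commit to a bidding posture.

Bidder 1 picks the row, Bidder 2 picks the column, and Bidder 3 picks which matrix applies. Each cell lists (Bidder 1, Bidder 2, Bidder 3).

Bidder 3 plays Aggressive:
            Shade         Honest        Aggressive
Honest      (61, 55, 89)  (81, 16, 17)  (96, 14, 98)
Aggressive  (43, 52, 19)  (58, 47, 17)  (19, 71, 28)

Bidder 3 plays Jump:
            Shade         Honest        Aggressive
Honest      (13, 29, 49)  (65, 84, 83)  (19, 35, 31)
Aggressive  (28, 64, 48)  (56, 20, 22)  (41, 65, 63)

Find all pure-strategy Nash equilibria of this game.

For each player, find the best response to each opponent profile; mutual best responses are the pure NE.
Bidder 1 against (Shade, Aggressive): payoffs 61, 43 → best response Honest.
Bidder 1 against (Shade, Jump): payoffs 13, 28 → best response Aggressive.
Bidder 1 against (Honest, Aggressive): payoffs 81, 58 → best response Honest.
Bidder 1 against (Honest, Jump): payoffs 65, 56 → best response Honest.
Bidder 1 against (Aggressive, Aggressive): payoffs 96, 19 → best response Honest.
Bidder 1 against (Aggressive, Jump): payoffs 19, 41 → best response Aggressive.
Bidder 2 against (Honest, Aggressive): payoffs 55, 16, 14 → best response Shade.
Bidder 2 against (Honest, Jump): payoffs 29, 84, 35 → best response Honest.
Bidder 2 against (Aggressive, Aggressive): payoffs 52, 47, 71 → best response Aggressive.
Bidder 2 against (Aggressive, Jump): payoffs 64, 20, 65 → best response Aggressive.
Bidder 3 against (Honest, Shade): payoffs 89, 49 → best response Aggressive.
Bidder 3 against (Honest, Honest): payoffs 17, 83 → best response Jump.
Bidder 3 against (Honest, Aggressive): payoffs 98, 31 → best response Aggressive.
Bidder 3 against (Aggressive, Shade): payoffs 19, 48 → best response Jump.
Bidder 3 against (Aggressive, Honest): payoffs 17, 22 → best response Jump.
Bidder 3 against (Aggressive, Aggressive): payoffs 28, 63 → best response Jump.
Mutual best responses: (Honest, Shade, Aggressive); (Honest, Honest, Jump); (Aggressive, Aggressive, Jump).

(Honest, Shade, Aggressive); (Honest, Honest, Jump); (Aggressive, Aggressive, Jump)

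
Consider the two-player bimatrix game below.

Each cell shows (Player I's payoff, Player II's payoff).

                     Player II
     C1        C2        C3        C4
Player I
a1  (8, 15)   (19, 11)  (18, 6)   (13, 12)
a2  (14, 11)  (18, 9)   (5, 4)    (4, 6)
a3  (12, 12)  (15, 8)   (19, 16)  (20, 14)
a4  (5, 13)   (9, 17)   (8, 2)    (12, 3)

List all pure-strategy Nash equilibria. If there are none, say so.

Pure-strategy Nash equilibria: (a2, C1); (a3, C3)

Check each profile: it is a Nash equilibrium iff no player can strictly gain by switching unilaterally.
(a1, C1): Player I can switch to a2 (8 → 14). Not NE.
(a1, C2): Player II can switch to C1 (11 → 15). Not NE.
(a1, C3): Player I can switch to a3 (18 → 19). Not NE.
(a1, C4): Player I can switch to a3 (13 → 20). Not NE.
(a2, C1): Player I gets 14, best alternative 12; Player II gets 11, best alternative 9. No profitable deviation — NE.
(a2, C2): Player I can switch to a1 (18 → 19). Not NE.
(a2, C3): Player I can switch to a1 (5 → 18). Not NE.
(a3, C3): Player I gets 19, best alternative 18; Player II gets 16, best alternative 14. No profitable deviation — NE.
(The remaining 8 profiles each have a profitable deviation by the same check.)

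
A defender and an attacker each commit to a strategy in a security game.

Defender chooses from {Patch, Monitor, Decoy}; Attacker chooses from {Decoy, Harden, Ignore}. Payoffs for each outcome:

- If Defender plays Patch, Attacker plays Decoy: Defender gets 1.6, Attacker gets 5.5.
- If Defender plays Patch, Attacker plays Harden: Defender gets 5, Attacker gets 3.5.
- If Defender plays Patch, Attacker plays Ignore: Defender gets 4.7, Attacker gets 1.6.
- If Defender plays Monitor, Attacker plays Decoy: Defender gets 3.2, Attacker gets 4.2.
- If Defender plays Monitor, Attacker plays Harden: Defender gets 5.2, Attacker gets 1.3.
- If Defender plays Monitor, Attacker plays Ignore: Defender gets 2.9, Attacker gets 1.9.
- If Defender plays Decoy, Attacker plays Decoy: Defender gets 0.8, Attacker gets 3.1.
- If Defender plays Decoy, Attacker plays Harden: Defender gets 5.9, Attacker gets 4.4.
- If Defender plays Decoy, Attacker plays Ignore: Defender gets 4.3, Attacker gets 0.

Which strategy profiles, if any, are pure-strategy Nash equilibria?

(Monitor, Decoy), (Decoy, Harden)

(Patch, Decoy): Defender can switch to Monitor (1.6 → 3.2). Not NE.
(Patch, Harden): Defender can switch to Monitor (5 → 5.2). Not NE.
(Patch, Ignore): Attacker can switch to Decoy (1.6 → 5.5). Not NE.
(Monitor, Decoy): Defender gets 3.2, best alternative 1.6; Attacker gets 4.2, best alternative 1.9. No profitable deviation — NE.
(Monitor, Harden): Defender can switch to Decoy (5.2 → 5.9). Not NE.
(Monitor, Ignore): Defender can switch to Patch (2.9 → 4.7). Not NE.
(Decoy, Decoy): Defender can switch to Patch (0.8 → 1.6). Not NE.
(Decoy, Harden): Defender gets 5.9, best alternative 5.2; Attacker gets 4.4, best alternative 3.1. No profitable deviation — NE.
(Decoy, Ignore): Defender can switch to Patch (4.3 → 4.7). Not NE.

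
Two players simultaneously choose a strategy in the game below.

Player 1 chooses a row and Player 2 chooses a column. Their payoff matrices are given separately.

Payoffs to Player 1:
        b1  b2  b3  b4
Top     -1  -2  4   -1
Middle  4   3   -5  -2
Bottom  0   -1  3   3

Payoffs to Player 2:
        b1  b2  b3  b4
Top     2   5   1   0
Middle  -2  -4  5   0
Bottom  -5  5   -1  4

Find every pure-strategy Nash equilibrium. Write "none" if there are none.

No pure-strategy Nash equilibrium.

Player 1 against b1: payoffs -1, 4, 0 → best response Middle.
Player 1 against b2: payoffs -2, 3, -1 → best response Middle.
Player 1 against b3: payoffs 4, -5, 3 → best response Top.
Player 1 against b4: payoffs -1, -2, 3 → best response Bottom.
Player 2 against Top: payoffs 2, 5, 1, 0 → best response b2.
Player 2 against Middle: payoffs -2, -4, 5, 0 → best response b3.
Player 2 against Bottom: payoffs -5, 5, -1, 4 → best response b2.
No profile is a mutual best response for all players.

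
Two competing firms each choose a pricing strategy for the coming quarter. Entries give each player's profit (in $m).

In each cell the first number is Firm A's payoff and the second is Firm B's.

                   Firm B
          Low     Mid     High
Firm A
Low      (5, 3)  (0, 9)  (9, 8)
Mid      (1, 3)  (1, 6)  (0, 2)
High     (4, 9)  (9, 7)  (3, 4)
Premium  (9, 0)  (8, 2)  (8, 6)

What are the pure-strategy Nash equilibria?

This game has no pure Nash equilibrium.

(Low, Low): Firm A can switch to Premium (5 → 9). Not NE.
(Low, Mid): Firm A can switch to Mid (0 → 1). Not NE.
(Low, High): Firm B can switch to Mid (8 → 9). Not NE.
(Mid, Low): Firm A can switch to Low (1 → 5). Not NE.
(Mid, Mid): Firm A can switch to High (1 → 9). Not NE.
(Mid, High): Firm A can switch to Low (0 → 9). Not NE.
(High, Low): Firm A can switch to Low (4 → 5). Not NE.
(High, Mid): Firm B can switch to Low (7 → 9). Not NE.
(The remaining 4 profiles each have a profitable deviation by the same check.)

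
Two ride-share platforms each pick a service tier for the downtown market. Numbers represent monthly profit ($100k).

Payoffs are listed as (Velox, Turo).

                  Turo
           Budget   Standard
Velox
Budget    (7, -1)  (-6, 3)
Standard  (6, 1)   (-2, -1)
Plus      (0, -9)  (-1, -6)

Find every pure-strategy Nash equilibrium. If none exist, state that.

Mark each player's best response to every combination of opponents' strategies; a profile where every player is best-responding is a pure Nash equilibrium.
Velox against Budget: payoffs 7, 6, 0 → best response Budget.
Velox against Standard: payoffs -6, -2, -1 → best response Plus.
Turo against Budget: payoffs -1, 3 → best response Standard.
Turo against Standard: payoffs 1, -1 → best response Budget.
Turo against Plus: payoffs -9, -6 → best response Standard.
Mutual best responses: (Plus, Standard).

The unique pure-strategy Nash equilibrium is (Plus, Standard).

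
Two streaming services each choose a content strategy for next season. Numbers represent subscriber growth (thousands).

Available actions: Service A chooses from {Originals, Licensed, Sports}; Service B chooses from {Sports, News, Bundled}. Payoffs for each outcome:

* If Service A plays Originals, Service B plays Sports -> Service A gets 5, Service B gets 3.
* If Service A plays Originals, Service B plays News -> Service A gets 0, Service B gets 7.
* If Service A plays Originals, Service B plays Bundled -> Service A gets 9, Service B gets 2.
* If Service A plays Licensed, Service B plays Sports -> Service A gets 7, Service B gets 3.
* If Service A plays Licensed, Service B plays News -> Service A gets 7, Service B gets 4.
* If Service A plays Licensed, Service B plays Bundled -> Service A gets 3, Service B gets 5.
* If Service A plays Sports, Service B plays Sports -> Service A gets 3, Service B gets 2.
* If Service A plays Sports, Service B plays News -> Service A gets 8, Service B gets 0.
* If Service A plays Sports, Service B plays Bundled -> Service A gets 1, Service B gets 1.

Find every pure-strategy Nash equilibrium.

(Originals, Sports): Service A can switch to Licensed (5 → 7). Not NE.
(Originals, News): Service A can switch to Licensed (0 → 7). Not NE.
(Originals, Bundled): Service B can switch to Sports (2 → 3). Not NE.
(Licensed, Sports): Service B can switch to News (3 → 4). Not NE.
(Licensed, News): Service A can switch to Sports (7 → 8). Not NE.
(Licensed, Bundled): Service A can switch to Originals (3 → 9). Not NE.
(Sports, Sports): Service A can switch to Originals (3 → 5). Not NE.
(Sports, News): Service B can switch to Sports (0 → 2). Not NE.
(Sports, Bundled): Service A can switch to Originals (1 → 9). Not NE.

There is no pure-strategy Nash equilibrium.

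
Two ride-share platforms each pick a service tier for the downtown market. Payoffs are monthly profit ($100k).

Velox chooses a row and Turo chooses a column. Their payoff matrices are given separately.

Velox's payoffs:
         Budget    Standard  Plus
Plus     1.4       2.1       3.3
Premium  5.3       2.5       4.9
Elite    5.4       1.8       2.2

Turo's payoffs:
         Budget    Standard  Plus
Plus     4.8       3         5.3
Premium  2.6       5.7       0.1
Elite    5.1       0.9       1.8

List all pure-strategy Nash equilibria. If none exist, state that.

For each player, find the best response to each opponent profile; mutual best responses are the pure NE.
Velox against Budget: payoffs 1.4, 5.3, 5.4 → best response Elite.
Velox against Standard: payoffs 2.1, 2.5, 1.8 → best response Premium.
Velox against Plus: payoffs 3.3, 4.9, 2.2 → best response Premium.
Turo against Plus: payoffs 4.8, 3, 5.3 → best response Plus.
Turo against Premium: payoffs 2.6, 5.7, 0.1 → best response Standard.
Turo against Elite: payoffs 5.1, 0.9, 1.8 → best response Budget.
Mutual best responses: (Premium, Standard); (Elite, Budget).

Pure-strategy Nash equilibria: (Premium, Standard) and (Elite, Budget)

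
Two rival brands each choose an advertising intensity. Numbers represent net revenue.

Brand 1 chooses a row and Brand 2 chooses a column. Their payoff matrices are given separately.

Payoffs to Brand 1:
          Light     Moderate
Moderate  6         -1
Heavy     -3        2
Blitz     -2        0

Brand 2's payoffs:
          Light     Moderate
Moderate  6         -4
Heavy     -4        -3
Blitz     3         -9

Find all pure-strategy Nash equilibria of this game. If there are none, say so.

The pure Nash equilibria are (Moderate, Light), (Heavy, Moderate).

(Moderate, Light): Brand 1 gets 6, best alternative -2; Brand 2 gets 6, best alternative -4. No profitable deviation — NE.
(Moderate, Moderate): Brand 1 can switch to Heavy (-1 → 2). Not NE.
(Heavy, Light): Brand 1 can switch to Moderate (-3 → 6). Not NE.
(Heavy, Moderate): Brand 1 gets 2, best alternative 0; Brand 2 gets -3, best alternative -4. No profitable deviation — NE.
(Blitz, Light): Brand 1 can switch to Moderate (-2 → 6). Not NE.
(Blitz, Moderate): Brand 1 can switch to Heavy (0 → 2). Not NE.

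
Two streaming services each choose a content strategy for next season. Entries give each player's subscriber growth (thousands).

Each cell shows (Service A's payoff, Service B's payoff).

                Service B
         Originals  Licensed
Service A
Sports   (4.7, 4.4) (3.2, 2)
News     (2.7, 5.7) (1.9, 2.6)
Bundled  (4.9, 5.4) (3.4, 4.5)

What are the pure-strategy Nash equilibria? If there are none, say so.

Service A against Originals: payoffs 4.7, 2.7, 4.9 → best response Bundled.
Service A against Licensed: payoffs 3.2, 1.9, 3.4 → best response Bundled.
Service B against Sports: payoffs 4.4, 2 → best response Originals.
Service B against News: payoffs 5.7, 2.6 → best response Originals.
Service B against Bundled: payoffs 5.4, 4.5 → best response Originals.
Mutual best responses: (Bundled, Originals).

The unique pure-strategy Nash equilibrium is (Bundled, Originals).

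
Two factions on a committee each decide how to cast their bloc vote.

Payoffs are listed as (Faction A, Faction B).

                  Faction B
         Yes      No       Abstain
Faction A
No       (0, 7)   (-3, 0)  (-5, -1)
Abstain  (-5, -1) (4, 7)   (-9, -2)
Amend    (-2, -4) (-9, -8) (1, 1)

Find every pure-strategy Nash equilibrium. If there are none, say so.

Pure-strategy Nash equilibria: (No, Yes) and (Abstain, No) and (Amend, Abstain)

Faction A against Yes: payoffs 0, -5, -2 → best response No.
Faction A against No: payoffs -3, 4, -9 → best response Abstain.
Faction A against Abstain: payoffs -5, -9, 1 → best response Amend.
Faction B against No: payoffs 7, 0, -1 → best response Yes.
Faction B against Abstain: payoffs -1, 7, -2 → best response No.
Faction B against Amend: payoffs -4, -8, 1 → best response Abstain.
Mutual best responses: (No, Yes); (Abstain, No); (Amend, Abstain).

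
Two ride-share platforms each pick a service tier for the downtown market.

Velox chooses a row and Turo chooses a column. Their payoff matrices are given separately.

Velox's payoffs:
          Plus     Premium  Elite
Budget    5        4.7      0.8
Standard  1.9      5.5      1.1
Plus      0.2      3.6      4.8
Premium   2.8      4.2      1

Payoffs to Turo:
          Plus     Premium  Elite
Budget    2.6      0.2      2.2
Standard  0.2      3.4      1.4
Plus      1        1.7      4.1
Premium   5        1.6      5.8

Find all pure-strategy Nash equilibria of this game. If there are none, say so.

For each strategy profile, look for a profitable unilateral deviation.
(Budget, Plus): Velox gets 5, best alternative 2.8; Turo gets 2.6, best alternative 2.2. No profitable deviation — NE.
(Budget, Premium): Velox can switch to Standard (4.7 → 5.5). Not NE.
(Budget, Elite): Velox can switch to Standard (0.8 → 1.1). Not NE.
(Standard, Plus): Velox can switch to Budget (1.9 → 5). Not NE.
(Standard, Premium): Velox gets 5.5, best alternative 4.7; Turo gets 3.4, best alternative 1.4. No profitable deviation — NE.
(Standard, Elite): Velox can switch to Plus (1.1 → 4.8). Not NE.
(Plus, Plus): Velox can switch to Budget (0.2 → 5). Not NE.
(Plus, Premium): Velox can switch to Budget (3.6 → 4.7). Not NE.
(Plus, Elite): Velox gets 4.8, best alternative 1.1; Turo gets 4.1, best alternative 1.7. No profitable deviation — NE.
(Premium, Plus): Velox can switch to Budget (2.8 → 5). Not NE.
(Premium, Premium): Velox can switch to Budget (4.2 → 4.7). Not NE.
(Premium, Elite): Velox can switch to Standard (1 → 1.1). Not NE.

Pure-strategy Nash equilibria: (Budget, Plus); (Standard, Premium); (Plus, Elite)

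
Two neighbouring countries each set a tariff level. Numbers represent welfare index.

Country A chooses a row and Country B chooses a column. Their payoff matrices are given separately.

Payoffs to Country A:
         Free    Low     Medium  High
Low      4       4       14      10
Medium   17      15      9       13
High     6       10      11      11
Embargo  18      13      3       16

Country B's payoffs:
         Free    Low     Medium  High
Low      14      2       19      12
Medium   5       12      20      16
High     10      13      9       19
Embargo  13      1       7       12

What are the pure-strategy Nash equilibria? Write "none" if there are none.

For each player, find the best response to each opponent profile; mutual best responses are the pure NE.
Country A against Free: payoffs 4, 17, 6, 18 → best response Embargo.
Country A against Low: payoffs 4, 15, 10, 13 → best response Medium.
Country A against Medium: payoffs 14, 9, 11, 3 → best response Low.
Country A against High: payoffs 10, 13, 11, 16 → best response Embargo.
Country B against Low: payoffs 14, 2, 19, 12 → best response Medium.
Country B against Medium: payoffs 5, 12, 20, 16 → best response Medium.
Country B against High: payoffs 10, 13, 9, 19 → best response High.
Country B against Embargo: payoffs 13, 1, 7, 12 → best response Free.
Mutual best responses: (Low, Medium); (Embargo, Free).

The pure Nash equilibria are (Low, Medium) and (Embargo, Free).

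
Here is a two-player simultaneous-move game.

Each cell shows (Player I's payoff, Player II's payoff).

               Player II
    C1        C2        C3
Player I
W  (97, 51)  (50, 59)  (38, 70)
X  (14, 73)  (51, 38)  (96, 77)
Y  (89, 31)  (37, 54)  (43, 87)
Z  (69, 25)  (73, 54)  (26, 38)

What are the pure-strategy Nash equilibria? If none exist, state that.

Pure-strategy Nash equilibria: (X, C3) and (Z, C2)

(W, C1): Player II can switch to C2 (51 → 59). Not NE.
(W, C2): Player I can switch to X (50 → 51). Not NE.
(W, C3): Player I can switch to X (38 → 96). Not NE.
(X, C1): Player I can switch to W (14 → 97). Not NE.
(X, C2): Player I can switch to Z (51 → 73). Not NE.
(X, C3): Player I gets 96, best alternative 43; Player II gets 77, best alternative 73. No profitable deviation — NE.
(Y, C1): Player I can switch to W (89 → 97). Not NE.
(Y, C2): Player I can switch to W (37 → 50). Not NE.
(Y, C3): Player I can switch to X (43 → 96). Not NE.
(Z, C1): Player I can switch to W (69 → 97). Not NE.
(Z, C2): Player I gets 73, best alternative 51; Player II gets 54, best alternative 38. No profitable deviation — NE.
(Z, C3): Player I can switch to W (26 → 38). Not NE.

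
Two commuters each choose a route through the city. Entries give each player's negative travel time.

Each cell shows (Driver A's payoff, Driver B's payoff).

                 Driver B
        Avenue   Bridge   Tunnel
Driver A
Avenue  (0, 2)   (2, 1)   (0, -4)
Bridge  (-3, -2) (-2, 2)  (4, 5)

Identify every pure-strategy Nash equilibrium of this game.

For each player, find the best response to each opponent profile; mutual best responses are the pure NE.
Driver A against Avenue: payoffs 0, -3 → best response Avenue.
Driver A against Bridge: payoffs 2, -2 → best response Avenue.
Driver A against Tunnel: payoffs 0, 4 → best response Bridge.
Driver B against Avenue: payoffs 2, 1, -4 → best response Avenue.
Driver B against Bridge: payoffs -2, 2, 5 → best response Tunnel.
Mutual best responses: (Avenue, Avenue); (Bridge, Tunnel).

(Avenue, Avenue) and (Bridge, Tunnel)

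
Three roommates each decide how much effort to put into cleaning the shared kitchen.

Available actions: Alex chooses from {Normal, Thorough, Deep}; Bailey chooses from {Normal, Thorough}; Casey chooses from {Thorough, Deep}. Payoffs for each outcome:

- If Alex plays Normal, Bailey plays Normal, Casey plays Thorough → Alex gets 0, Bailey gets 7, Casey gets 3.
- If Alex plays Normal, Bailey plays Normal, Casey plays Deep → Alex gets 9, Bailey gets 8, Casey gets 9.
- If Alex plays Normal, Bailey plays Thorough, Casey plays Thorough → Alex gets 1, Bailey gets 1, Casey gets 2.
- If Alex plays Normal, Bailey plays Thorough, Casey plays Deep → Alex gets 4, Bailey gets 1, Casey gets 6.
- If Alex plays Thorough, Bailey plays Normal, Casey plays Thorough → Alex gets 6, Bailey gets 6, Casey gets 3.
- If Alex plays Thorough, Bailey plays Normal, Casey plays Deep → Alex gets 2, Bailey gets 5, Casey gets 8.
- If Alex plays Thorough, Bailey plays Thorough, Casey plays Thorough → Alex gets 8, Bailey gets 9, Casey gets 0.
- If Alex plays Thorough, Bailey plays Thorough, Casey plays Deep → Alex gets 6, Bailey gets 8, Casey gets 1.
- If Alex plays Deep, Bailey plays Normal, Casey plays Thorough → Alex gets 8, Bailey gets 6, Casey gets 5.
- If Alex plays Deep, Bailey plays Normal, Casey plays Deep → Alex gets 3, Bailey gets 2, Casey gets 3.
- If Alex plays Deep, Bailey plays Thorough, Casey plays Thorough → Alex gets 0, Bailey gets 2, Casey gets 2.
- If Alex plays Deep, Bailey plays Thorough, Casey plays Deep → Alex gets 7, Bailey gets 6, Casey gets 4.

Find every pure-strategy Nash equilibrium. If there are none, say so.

Mark each player's best response to every combination of opponents' strategies; a profile where every player is best-responding is a pure Nash equilibrium.
Alex against (Normal, Thorough): payoffs 0, 6, 8 → best response Deep.
Alex against (Normal, Deep): payoffs 9, 2, 3 → best response Normal.
Alex against (Thorough, Thorough): payoffs 1, 8, 0 → best response Thorough.
Alex against (Thorough, Deep): payoffs 4, 6, 7 → best response Deep.
Bailey against (Normal, Thorough): payoffs 7, 1 → best response Normal.
Bailey against (Normal, Deep): payoffs 8, 1 → best response Normal.
Bailey against (Thorough, Thorough): payoffs 6, 9 → best response Thorough.
Bailey against (Thorough, Deep): payoffs 5, 8 → best response Thorough.
Bailey against (Deep, Thorough): payoffs 6, 2 → best response Normal.
Bailey against (Deep, Deep): payoffs 2, 6 → best response Thorough.
Casey against (Normal, Normal): payoffs 3, 9 → best response Deep.
Casey against (Normal, Thorough): payoffs 2, 6 → best response Deep.
Casey against (Thorough, Normal): payoffs 3, 8 → best response Deep.
Casey against (Thorough, Thorough): payoffs 0, 1 → best response Deep.
Casey against (Deep, Normal): payoffs 5, 3 → best response Thorough.
Casey against (Deep, Thorough): payoffs 2, 4 → best response Deep.
Mutual best responses: (Normal, Normal, Deep); (Deep, Normal, Thorough); (Deep, Thorough, Deep).

(Normal, Normal, Deep), (Deep, Normal, Thorough), (Deep, Thorough, Deep)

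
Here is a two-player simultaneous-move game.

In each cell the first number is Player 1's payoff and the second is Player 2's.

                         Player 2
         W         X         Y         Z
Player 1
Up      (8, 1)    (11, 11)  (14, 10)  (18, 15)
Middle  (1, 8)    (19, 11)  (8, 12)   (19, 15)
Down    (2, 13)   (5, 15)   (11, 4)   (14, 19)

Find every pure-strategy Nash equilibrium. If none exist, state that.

The unique pure-strategy Nash equilibrium is (Middle, Z).

For each player, find the best response to each opponent profile; mutual best responses are the pure NE.
Player 1 against W: payoffs 8, 1, 2 → best response Up.
Player 1 against X: payoffs 11, 19, 5 → best response Middle.
Player 1 against Y: payoffs 14, 8, 11 → best response Up.
Player 1 against Z: payoffs 18, 19, 14 → best response Middle.
Player 2 against Up: payoffs 1, 11, 10, 15 → best response Z.
Player 2 against Middle: payoffs 8, 11, 12, 15 → best response Z.
Player 2 against Down: payoffs 13, 15, 4, 19 → best response Z.
Mutual best responses: (Middle, Z).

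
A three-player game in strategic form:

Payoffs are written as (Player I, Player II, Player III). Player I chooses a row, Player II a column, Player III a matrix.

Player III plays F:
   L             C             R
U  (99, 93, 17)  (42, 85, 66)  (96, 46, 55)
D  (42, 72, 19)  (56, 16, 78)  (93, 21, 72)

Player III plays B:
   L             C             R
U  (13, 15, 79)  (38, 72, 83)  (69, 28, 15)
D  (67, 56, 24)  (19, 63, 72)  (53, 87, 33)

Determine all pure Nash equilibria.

(U, C, B)

Player I against (L, F): payoffs 99, 42 → best response U.
Player I against (L, B): payoffs 13, 67 → best response D.
Player I against (C, F): payoffs 42, 56 → best response D.
Player I against (C, B): payoffs 38, 19 → best response U.
Player I against (R, F): payoffs 96, 93 → best response U.
Player I against (R, B): payoffs 69, 53 → best response U.
Player II against (U, F): payoffs 93, 85, 46 → best response L.
Player II against (U, B): payoffs 15, 72, 28 → best response C.
Player II against (D, F): payoffs 72, 16, 21 → best response L.
Player II against (D, B): payoffs 56, 63, 87 → best response R.
Player III against (U, L): payoffs 17, 79 → best response B.
Player III against (U, C): payoffs 66, 83 → best response B.
Player III against (U, R): payoffs 55, 15 → best response F.
Player III against (D, L): payoffs 19, 24 → best response B.
Player III against (D, C): payoffs 78, 72 → best response F.
Player III against (D, R): payoffs 72, 33 → best response F.
Mutual best responses: (U, C, B).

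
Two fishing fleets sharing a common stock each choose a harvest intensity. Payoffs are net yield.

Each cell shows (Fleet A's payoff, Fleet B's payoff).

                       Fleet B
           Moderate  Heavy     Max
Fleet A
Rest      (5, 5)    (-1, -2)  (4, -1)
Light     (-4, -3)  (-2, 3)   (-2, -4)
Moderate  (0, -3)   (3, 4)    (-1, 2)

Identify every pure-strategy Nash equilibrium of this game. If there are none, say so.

The pure Nash equilibria are (Rest, Moderate) and (Moderate, Heavy).

Fleet A against Moderate: payoffs 5, -4, 0 → best response Rest.
Fleet A against Heavy: payoffs -1, -2, 3 → best response Moderate.
Fleet A against Max: payoffs 4, -2, -1 → best response Rest.
Fleet B against Rest: payoffs 5, -2, -1 → best response Moderate.
Fleet B against Light: payoffs -3, 3, -4 → best response Heavy.
Fleet B against Moderate: payoffs -3, 4, 2 → best response Heavy.
Mutual best responses: (Rest, Moderate); (Moderate, Heavy).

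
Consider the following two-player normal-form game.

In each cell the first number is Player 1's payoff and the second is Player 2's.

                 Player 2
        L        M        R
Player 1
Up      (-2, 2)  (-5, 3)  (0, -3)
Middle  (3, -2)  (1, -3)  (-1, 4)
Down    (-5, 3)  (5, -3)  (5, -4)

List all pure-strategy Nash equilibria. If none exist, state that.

For each player, find the best response to each opponent profile; mutual best responses are the pure NE.
Player 1 against L: payoffs -2, 3, -5 → best response Middle.
Player 1 against M: payoffs -5, 1, 5 → best response Down.
Player 1 against R: payoffs 0, -1, 5 → best response Down.
Player 2 against Up: payoffs 2, 3, -3 → best response M.
Player 2 against Middle: payoffs -2, -3, 4 → best response R.
Player 2 against Down: payoffs 3, -3, -4 → best response L.
No profile is a mutual best response for all players.

none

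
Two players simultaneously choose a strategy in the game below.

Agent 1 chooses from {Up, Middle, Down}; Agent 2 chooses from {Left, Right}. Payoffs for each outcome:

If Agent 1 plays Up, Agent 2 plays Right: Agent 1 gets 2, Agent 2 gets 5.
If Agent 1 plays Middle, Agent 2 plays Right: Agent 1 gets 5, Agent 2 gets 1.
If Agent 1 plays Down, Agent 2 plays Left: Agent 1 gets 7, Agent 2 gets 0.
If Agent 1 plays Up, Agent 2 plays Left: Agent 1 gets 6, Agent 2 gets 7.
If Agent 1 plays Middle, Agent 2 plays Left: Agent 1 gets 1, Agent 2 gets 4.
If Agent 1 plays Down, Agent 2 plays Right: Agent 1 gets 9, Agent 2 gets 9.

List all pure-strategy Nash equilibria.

(Down, Right)

Agent 1 against Left: payoffs 6, 1, 7 → best response Down.
Agent 1 against Right: payoffs 2, 5, 9 → best response Down.
Agent 2 against Up: payoffs 7, 5 → best response Left.
Agent 2 against Middle: payoffs 4, 1 → best response Left.
Agent 2 against Down: payoffs 0, 9 → best response Right.
Mutual best responses: (Down, Right).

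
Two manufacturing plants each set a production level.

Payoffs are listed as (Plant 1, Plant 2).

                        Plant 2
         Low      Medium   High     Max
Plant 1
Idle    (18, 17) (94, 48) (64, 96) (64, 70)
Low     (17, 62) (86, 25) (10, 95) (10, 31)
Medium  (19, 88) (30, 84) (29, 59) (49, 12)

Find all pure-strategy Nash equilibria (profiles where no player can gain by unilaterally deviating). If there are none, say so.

For each strategy profile, look for a profitable unilateral deviation.
(Idle, Low): Plant 1 can switch to Medium (18 → 19). Not NE.
(Idle, Medium): Plant 2 can switch to High (48 → 96). Not NE.
(Idle, High): Plant 1 gets 64, best alternative 29; Plant 2 gets 96, best alternative 70. No profitable deviation — NE.
(Idle, Max): Plant 2 can switch to High (70 → 96). Not NE.
(Low, Low): Plant 1 can switch to Idle (17 → 18). Not NE.
(Low, Medium): Plant 1 can switch to Idle (86 → 94). Not NE.
(Low, High): Plant 1 can switch to Idle (10 → 64). Not NE.
(Medium, Low): Plant 1 gets 19, best alternative 18; Plant 2 gets 88, best alternative 84. No profitable deviation — NE.
(The remaining 4 profiles each have a profitable deviation by the same check.)

The pure Nash equilibria are (Idle, High), (Medium, Low).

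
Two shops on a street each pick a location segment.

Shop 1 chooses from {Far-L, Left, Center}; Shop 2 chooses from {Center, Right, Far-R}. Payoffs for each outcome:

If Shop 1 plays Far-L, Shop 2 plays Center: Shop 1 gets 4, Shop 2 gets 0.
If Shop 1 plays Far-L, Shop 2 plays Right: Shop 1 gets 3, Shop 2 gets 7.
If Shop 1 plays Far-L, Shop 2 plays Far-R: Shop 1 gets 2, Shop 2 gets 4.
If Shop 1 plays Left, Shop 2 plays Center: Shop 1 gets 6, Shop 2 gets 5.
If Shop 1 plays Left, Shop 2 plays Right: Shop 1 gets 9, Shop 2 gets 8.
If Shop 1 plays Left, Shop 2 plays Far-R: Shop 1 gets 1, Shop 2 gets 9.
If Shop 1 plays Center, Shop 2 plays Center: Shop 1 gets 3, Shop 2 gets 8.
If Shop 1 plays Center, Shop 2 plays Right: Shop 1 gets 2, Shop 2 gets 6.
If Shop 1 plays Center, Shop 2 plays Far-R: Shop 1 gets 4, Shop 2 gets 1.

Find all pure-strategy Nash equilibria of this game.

Shop 1 against Center: payoffs 4, 6, 3 → best response Left.
Shop 1 against Right: payoffs 3, 9, 2 → best response Left.
Shop 1 against Far-R: payoffs 2, 1, 4 → best response Center.
Shop 2 against Far-L: payoffs 0, 7, 4 → best response Right.
Shop 2 against Left: payoffs 5, 8, 9 → best response Far-R.
Shop 2 against Center: payoffs 8, 6, 1 → best response Center.
No profile is a mutual best response for all players.

This game has no pure Nash equilibrium.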